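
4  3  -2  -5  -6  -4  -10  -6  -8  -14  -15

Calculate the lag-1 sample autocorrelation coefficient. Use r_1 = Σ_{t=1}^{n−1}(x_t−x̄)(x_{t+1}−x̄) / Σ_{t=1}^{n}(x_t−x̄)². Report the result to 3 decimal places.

Mean x̄ = (4 + 3 − 2 − 5 − 6 − 4 − 10 − 6 − 8 − 14 − 15)/11 = -5.7273
Numerator Σ_{t=1}^{10}(x_t−x̄)(x_{t+1}−x̄) = 209.3802
Denominator Σ(x_t−x̄)² = 366.1818
r_1 = 209.3802 / 366.1818 = 0.572

0.572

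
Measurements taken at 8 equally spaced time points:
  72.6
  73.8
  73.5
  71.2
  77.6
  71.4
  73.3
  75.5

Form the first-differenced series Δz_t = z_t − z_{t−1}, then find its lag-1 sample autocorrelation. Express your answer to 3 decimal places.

-0.659

First differences Δz: 1.2, -0.3, -2.3, 6.4, -6.2, 1.9, 2.2
Mean of differences = 0.4143
Numerator Σ(Δz_t−Δz̄)(Δz_{t+1}−Δz̄) = -61.6345
Denominator Σ(Δz_t−Δz̄)² = 93.4686
r_1(Δz) = -61.6345 / 93.4686 = -0.659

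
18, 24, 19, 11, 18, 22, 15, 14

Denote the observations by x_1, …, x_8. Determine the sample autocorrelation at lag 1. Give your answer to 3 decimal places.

-0.006

Mean x̄ = (18 + 24 + 19 + 11 + 18 + 22 + 15 + 14)/8 = 17.6250
Deviations from mean: 0.3750, 6.3750, 1.3750, -6.6250, 0.3750, 4.3750, -2.6250, -3.6250
Σ(x_t−x̄)(x_{t+1}−x̄) = (2.3906) + (8.7656) + (-9.1094) + (-2.4844) + (1.6406) + (-11.4844) + (9.5156) = -0.7656
Denominator Σ(x_t−x̄)² = 125.8750
r_1 = -0.7656 / 125.8750 = -0.006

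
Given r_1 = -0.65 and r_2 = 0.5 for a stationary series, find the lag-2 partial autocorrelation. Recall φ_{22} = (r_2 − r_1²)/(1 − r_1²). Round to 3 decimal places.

φ_{22} = (r_2 − r_1²) / (1 − r_1²)
r_1² = (-0.65)² = 0.4225
Numerator = 0.5 − 0.4225 = 0.0775; denominator = 1 − 0.4225 = 0.5775
φ_{22} = 0.0775 / 0.5775 = 0.134

0.134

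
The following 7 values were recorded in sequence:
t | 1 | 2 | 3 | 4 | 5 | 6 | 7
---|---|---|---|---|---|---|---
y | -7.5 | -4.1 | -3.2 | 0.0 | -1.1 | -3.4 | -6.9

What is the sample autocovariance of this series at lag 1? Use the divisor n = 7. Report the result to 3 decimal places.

Mean ȳ = (-7.5 − 4.1 − 3.2 + 0.0 − 1.1 − 3.4 − 6.9)/7 = -3.7429
Σ_{t=1}^{6}(y_t−ȳ)(y_{t+1}−ȳ) = 12.8953
γ_1 = 12.8953 / 7 = 1.842

1.842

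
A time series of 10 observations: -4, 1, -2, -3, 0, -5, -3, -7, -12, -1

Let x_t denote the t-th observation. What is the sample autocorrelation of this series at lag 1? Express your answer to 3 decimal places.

0.058

Mean x̄ = (-4 + 1 − 2 − 3 + 0 − 5 − 3 − 7 − 12 − 1)/10 = -3.6000
Numerator Σ_{t=1}^{9}(x_t−x̄)(x_{t+1}−x̄) = 7.4400
Denominator Σ(x_t−x̄)² = 128.4000
r_1 = 7.4400 / 128.4000 = 0.058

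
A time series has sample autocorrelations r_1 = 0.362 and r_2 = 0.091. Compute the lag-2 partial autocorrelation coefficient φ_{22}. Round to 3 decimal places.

φ_{22} = (r_2 − r_1²) / (1 − r_1²)
r_1² = (0.362)² = 0.131044
Numerator = 0.091 − 0.1310 = -0.0400; denominator = 1 − 0.1310 = 0.8690
φ_{22} = -0.0400 / 0.8690 = -0.046

-0.046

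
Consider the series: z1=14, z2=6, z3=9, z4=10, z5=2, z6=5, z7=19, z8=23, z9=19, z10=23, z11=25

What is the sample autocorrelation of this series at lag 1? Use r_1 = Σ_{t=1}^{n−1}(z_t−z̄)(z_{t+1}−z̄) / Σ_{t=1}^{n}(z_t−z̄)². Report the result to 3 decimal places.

0.612

Mean z̄ = (14 + 6 + 9 + 10 + 2 + 5 + 19 + 23 + 19 + 23 + 25)/11 = 14.0909
Numerator Σ_{t=1}^{10}(z_t−z̄)(z_{t+1}−z̄) = 405.9008
Denominator Σ(z_t−z̄)² = 662.9091
r_1 = 405.9008 / 662.9091 = 0.612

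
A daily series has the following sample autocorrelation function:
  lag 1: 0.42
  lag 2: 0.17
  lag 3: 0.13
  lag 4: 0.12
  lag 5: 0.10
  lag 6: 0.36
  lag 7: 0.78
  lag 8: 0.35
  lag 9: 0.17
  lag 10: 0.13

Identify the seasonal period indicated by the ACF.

7

The largest autocorrelation is r_7 = 0.78; the remaining lags stay at or below 0.42. The elevated value at lag 1 (0.42), dropping to 0.17 at lag 2, reflects decaying short-term dependence rather than seasonality.
The dominant spike at lag 7 indicates a seasonal period of 7.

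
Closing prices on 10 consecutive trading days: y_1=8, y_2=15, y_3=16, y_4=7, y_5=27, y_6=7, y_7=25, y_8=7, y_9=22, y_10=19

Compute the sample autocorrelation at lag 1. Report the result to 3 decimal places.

-0.709

Mean ȳ = (8 + 15 + 16 + 7 + 27 + 7 + 25 + 7 + 22 + 19)/10 = 15.3000
Numerator Σ_{t=1}^{9}(y_t−ȳ)(y_{t+1}−ȳ) = -389.8900
Denominator Σ(y_t−ȳ)² = 550.1000
r_1 = -389.8900 / 550.1000 = -0.709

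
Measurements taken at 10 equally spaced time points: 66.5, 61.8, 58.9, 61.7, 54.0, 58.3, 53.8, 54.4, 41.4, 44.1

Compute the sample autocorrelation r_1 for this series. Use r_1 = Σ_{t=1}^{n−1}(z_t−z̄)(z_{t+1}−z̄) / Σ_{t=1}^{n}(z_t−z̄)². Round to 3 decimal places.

Mean z̄ = (66.5 + 61.8 + 58.9 + 61.7 + 54.0 + 58.3 + 53.8 + 54.4 + 41.4 + 44.1)/10 = 55.4900
Numerator Σ_{t=1}^{9}(z_t−z̄)(z_{t+1}−z̄) = 271.6629
Denominator Σ(z_t−z̄)² = 553.6490
r_1 = 271.6629 / 553.6490 = 0.491

0.491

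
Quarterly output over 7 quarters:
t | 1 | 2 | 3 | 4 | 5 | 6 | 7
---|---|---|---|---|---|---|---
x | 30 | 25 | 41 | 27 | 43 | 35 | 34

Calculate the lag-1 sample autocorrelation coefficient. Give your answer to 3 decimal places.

Mean x̄ = (30 + 25 + 41 + 27 + 43 + 35 + 34)/7 = 33.5714
Deviations from mean: -3.5714, -8.5714, 7.4286, -6.5714, 9.4286, 1.4286, 0.4286
Numerator Σ_{t=1}^{6}(x_t−x̄)(x_{t+1}−x̄) = -129.7551
Denominator Σ(x_t−x̄)² = 275.7143
r_1 = -129.7551 / 275.7143 = -0.471

-0.471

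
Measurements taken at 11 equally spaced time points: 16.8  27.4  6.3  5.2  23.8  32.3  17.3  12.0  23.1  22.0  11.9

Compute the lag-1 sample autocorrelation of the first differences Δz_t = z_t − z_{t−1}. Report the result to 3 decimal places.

First differences Δz: 10.6, -21.1, -1.1, 18.6, 8.5, -15.0, -5.3, 11.1, -1.1, -10.1
Mean of differences = -0.4900
Numerator Σ(Δz_t−Δz̄)(Δz_{t+1}−Δz̄) = -173.6261
Denominator Σ(Δz_t−Δz̄)² = 1454.1090
r_1(Δz) = -173.6261 / 1454.1090 = -0.119

-0.119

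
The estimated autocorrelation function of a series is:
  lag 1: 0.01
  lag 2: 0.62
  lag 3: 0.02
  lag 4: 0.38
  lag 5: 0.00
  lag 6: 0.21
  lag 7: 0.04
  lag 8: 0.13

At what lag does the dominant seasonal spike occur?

The largest autocorrelation is r_2 = 0.62, with weaker echoes at lags 4 (0.38) and 6 (0.21); the remaining lags stay at or below 0.13.
The dominant spike at lag 2 indicates a seasonal period of 2.

2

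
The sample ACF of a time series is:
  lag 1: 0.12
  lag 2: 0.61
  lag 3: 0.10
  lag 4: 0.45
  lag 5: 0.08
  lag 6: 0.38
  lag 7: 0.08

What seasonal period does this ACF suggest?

The largest autocorrelation is r_2 = 0.61, with weaker echoes at lags 4 (0.45) and 6 (0.38); the remaining lags stay at or below 0.12.
The dominant spike at lag 2 indicates a seasonal period of 2.

2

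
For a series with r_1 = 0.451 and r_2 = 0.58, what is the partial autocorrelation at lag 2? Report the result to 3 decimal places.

φ_{22} = (r_2 − r_1²) / (1 − r_1²)
r_1² = (0.451)² = 0.203401
Numerator = 0.58 − 0.2034 = 0.3766; denominator = 1 − 0.2034 = 0.7966
φ_{22} = 0.3766 / 0.7966 = 0.473

0.473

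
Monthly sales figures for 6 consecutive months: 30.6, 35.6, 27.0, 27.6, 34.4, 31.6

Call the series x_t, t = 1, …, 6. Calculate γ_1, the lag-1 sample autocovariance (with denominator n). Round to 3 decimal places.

-2.710

Mean x̄ = (30.6 + 35.6 + 27.0 + 27.6 + 34.4 + 31.6)/6 = 31.1333
Σ_{t=1}^{5}(x_t−x̄)(x_{t+1}−x̄) = -16.2578
γ_1 = -16.2578 / 6 = -2.710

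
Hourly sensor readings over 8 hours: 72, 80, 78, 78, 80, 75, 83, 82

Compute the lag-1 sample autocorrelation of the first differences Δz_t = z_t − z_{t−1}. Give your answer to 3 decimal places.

First differences Δz: 8, -2, 0, 2, -5, 8, -1
Mean of differences = 1.4286
Numerator Σ(Δz_t−Δz̄)(Δz_{t+1}−Δz̄) = -80.3265
Denominator Σ(Δz_t−Δz̄)² = 147.7143
r_1(Δz) = -80.3265 / 147.7143 = -0.544

-0.544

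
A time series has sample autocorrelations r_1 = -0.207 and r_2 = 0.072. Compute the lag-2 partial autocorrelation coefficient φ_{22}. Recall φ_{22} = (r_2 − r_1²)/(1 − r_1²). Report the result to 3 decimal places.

φ_{22} = (r_2 − r_1²) / (1 − r_1²)
r_1² = (-0.207)² = 0.042849
Numerator = 0.072 − 0.0428 = 0.0292; denominator = 1 − 0.0428 = 0.9572
φ_{22} = 0.0292 / 0.9572 = 0.030

0.030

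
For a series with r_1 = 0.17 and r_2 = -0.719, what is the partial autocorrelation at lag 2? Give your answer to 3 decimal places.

φ_{22} = (r_2 − r_1²) / (1 − r_1²)
r_1² = (0.17)² = 0.0289
Numerator = -0.719 − 0.0289 = -0.7479; denominator = 1 − 0.0289 = 0.9711
φ_{22} = -0.7479 / 0.9711 = -0.770

-0.770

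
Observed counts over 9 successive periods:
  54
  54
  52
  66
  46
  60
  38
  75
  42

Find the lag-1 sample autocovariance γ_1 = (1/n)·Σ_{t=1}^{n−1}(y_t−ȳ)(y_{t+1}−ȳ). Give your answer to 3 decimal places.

-94.829

Mean ȳ = (54 + 54 + 52 + 66 + 46 + 60 + 38 + 75 + 42)/9 = 54.1111
Σ_{t=1}^{8}(y_t−ȳ)(y_{t+1}−ȳ) = -853.4568
γ_1 = -853.4568 / 9 = -94.829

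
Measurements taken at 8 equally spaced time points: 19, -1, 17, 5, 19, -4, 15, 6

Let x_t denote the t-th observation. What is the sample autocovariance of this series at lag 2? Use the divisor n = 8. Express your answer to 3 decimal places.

43.750

Mean x̄ = (19 − 1 + 17 + 5 + 19 − 4 + 15 + 6)/8 = 9.5000
Deviations: 9.5000, -10.5000, 7.5000, -4.5000, 9.5000, -13.5000, 5.5000, -3.5000
Σ_{t=1}^{6}(x_t−x̄)(x_{t+2}−x̄) = 350.0000
γ_2 = 350.0000 / 8 = 43.750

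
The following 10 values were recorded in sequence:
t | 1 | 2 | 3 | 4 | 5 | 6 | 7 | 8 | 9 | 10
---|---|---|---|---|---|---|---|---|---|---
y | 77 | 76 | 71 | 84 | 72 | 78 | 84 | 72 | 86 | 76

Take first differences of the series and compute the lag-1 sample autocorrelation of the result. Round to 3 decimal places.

First differences Δy: -1, -5, 13, -12, 6, 6, -12, 14, -10
Mean of differences = -0.1111
Numerator Σ(Δy_t−Δȳ)(Δy_{t+1}−Δȳ) = -630.9012
Denominator Σ(Δy_t−Δȳ)² = 850.8889
r_1(Δy) = -630.9012 / 850.8889 = -0.741

-0.741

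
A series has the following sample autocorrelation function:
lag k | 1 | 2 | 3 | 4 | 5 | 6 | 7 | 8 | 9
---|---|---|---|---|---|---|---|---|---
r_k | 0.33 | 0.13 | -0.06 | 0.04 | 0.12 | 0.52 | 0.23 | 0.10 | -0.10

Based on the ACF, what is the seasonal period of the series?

6

The largest autocorrelation is r_6 = 0.52; the remaining lags stay at or below 0.33. The elevated value at lag 1 (0.33), dropping to 0.13 at lag 2, reflects decaying short-term dependence rather than seasonality.
The dominant spike at lag 6 indicates a seasonal period of 6.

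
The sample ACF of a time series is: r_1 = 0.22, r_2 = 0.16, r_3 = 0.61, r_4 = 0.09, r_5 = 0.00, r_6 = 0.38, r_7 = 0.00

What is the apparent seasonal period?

The largest autocorrelation is r_3 = 0.61, with a weaker echo at lag 6 (0.38); the remaining lags stay at or below 0.22. The elevated value at lag 1 (0.22), dropping to 0.16 at lag 2, reflects decaying short-term dependence rather than seasonality.
The dominant spike at lag 3 indicates a seasonal period of 3.

3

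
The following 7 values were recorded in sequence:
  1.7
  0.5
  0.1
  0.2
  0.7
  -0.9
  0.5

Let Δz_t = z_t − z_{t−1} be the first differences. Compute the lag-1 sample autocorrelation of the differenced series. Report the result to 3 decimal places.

First differences Δz: -1.2, -0.4, 0.1, 0.5, -1.6, 1.4
Mean of differences = -0.2000
Numerator Σ(Δz_t−Δz̄)(Δz_{t+1}−Δz̄) = -2.8700
Denominator Σ(Δz_t−Δz̄)² = 6.1400
r_1(Δz) = -2.8700 / 6.1400 = -0.467

-0.467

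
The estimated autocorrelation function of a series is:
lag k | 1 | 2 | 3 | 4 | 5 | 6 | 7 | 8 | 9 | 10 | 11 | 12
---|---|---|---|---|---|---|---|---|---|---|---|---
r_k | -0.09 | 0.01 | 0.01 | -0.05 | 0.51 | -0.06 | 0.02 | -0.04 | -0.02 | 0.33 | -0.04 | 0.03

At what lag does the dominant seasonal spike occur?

The largest autocorrelation is r_5 = 0.51, with a weaker echo at lag 10 (0.33); the remaining lags stay at or below 0.03.
The dominant spike at lag 5 indicates a seasonal period of 5.

5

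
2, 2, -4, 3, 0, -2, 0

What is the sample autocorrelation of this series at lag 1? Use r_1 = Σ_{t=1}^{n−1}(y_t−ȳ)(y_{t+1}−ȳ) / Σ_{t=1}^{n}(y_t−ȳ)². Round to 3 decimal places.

Mean ȳ = (2 + 2 − 4 + 3 + 0 − 2 + 0)/7 = 0.1429
Deviations from mean: 1.8571, 1.8571, -4.1429, 2.8571, -0.1429, -2.1429, -0.1429
Σ(y_t−ȳ)(y_{t+1}−ȳ) = (3.4490) + (-7.6939) + (-11.8367) + (-0.4082) + (0.3061) + (0.3061) = -15.8776
Denominator Σ(y_t−ȳ)² = 36.8571
r_1 = -15.8776 / 36.8571 = -0.431

-0.431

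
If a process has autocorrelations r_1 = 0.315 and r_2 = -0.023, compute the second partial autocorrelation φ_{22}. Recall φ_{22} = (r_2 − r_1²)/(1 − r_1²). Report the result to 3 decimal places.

φ_{22} = (r_2 − r_1²) / (1 − r_1²)
r_1² = (0.315)² = 0.099225
Numerator = -0.023 − 0.0992 = -0.1222; denominator = 1 − 0.0992 = 0.9008
φ_{22} = -0.1222 / 0.9008 = -0.136

-0.136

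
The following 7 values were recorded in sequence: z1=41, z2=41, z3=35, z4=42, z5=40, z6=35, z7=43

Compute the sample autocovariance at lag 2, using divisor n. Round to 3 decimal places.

-2.093

Mean z̄ = (41 + 41 + 35 + 42 + 40 + 35 + 43)/7 = 39.5714
Σ_{t=1}^{5}(z_t−z̄)(z_{t+2}−z̄) = -14.6531
γ_2 = -14.6531 / 7 = -2.093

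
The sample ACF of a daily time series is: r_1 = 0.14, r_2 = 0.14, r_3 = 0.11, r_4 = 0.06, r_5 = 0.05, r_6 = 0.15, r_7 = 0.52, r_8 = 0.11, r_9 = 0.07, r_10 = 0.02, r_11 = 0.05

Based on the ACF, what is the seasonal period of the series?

The largest autocorrelation is r_7 = 0.52; the remaining lags stay at or below 0.15.
The dominant spike at lag 7 indicates a seasonal period of 7.

7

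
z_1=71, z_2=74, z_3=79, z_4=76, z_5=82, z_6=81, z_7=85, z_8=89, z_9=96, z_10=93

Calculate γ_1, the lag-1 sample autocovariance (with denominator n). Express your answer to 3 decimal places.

Mean z̄ = (71 + 74 + 79 + 76 + 82 + 81 + 85 + 89 + 96 + 93)/10 = 82.6000
Σ_{t=1}^{9}(z_t−z̄)(z_{t+1}−z̄) = 396.0400
γ_1 = 396.0400 / 10 = 39.604

39.604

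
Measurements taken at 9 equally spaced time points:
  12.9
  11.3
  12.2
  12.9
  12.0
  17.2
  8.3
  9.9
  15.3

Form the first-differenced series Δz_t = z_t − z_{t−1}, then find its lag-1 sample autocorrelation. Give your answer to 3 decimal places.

-0.406

First differences Δz: -1.6, 0.9, 0.7, -0.9, 5.2, -8.9, 1.6, 5.4
Mean of differences = 0.3000
Numerator Σ(Δz_t−Δz̄)(Δz_{t+1}−Δz̄) = -57.6700
Denominator Σ(Δz_t−Δz̄)² = 141.9200
r_1(Δz) = -57.6700 / 141.9200 = -0.406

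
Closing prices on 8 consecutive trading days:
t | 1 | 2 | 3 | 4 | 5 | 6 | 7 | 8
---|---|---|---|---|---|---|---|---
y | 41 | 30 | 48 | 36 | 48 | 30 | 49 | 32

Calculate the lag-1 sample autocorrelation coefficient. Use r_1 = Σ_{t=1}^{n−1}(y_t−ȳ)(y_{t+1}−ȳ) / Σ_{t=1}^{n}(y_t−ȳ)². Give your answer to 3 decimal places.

Mean ȳ = (41 + 30 + 48 + 36 + 48 + 30 + 49 + 32)/8 = 39.2500
Deviations from mean: 1.7500, -9.2500, 8.7500, -3.2500, 8.7500, -9.2500, 9.7500, -7.2500
Σ(y_t−ȳ)(y_{t+1}−ȳ) = (-16.1875) + (-80.9375) + (-28.4375) + (-28.4375) + (-80.9375) + (-90.1875) + (-70.6875) = -395.8125
Denominator Σ(y_t−ȳ)² = 485.5000
r_1 = -395.8125 / 485.5000 = -0.815

-0.815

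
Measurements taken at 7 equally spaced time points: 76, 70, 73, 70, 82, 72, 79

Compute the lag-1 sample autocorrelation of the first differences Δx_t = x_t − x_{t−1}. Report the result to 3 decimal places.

-0.736

First differences Δx: -6, 3, -3, 12, -10, 7
Mean of differences = 0.5000
Numerator Σ(Δx_t−Δx̄)(Δx_{t+1}−Δx̄) = -254.2500
Denominator Σ(Δx_t−Δx̄)² = 345.5000
r_1(Δx) = -254.2500 / 345.5000 = -0.736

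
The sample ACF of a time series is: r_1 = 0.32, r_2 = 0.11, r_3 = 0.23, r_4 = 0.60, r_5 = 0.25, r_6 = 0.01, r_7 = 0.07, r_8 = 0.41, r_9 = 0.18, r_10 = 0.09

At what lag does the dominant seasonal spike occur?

4

The largest autocorrelation is r_4 = 0.60, with a weaker echo at lag 8 (0.41); the remaining lags stay at or below 0.32. The elevated value at lag 1 (0.32), dropping to 0.11 at lag 2, reflects decaying short-term dependence rather than seasonality.
The dominant spike at lag 4 indicates a seasonal period of 4.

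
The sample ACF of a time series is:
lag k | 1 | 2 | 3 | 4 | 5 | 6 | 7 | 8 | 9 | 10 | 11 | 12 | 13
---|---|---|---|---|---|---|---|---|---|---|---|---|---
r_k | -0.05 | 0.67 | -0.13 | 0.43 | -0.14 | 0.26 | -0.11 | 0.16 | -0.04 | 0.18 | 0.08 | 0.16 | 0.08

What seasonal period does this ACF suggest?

The largest autocorrelation is r_2 = 0.67, with weaker echoes at lags 4 (0.43), 6 (0.26), 8 (0.16), 10 (0.18) and 12 (0.16); the remaining lags stay at or below 0.08.
The dominant spike at lag 2 indicates a seasonal period of 2.

2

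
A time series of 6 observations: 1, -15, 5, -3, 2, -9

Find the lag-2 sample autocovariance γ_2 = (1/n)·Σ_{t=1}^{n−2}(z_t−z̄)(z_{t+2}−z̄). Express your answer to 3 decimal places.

12.213

Mean z̄ = (1 − 15 + 5 − 3 + 2 − 9)/6 = -3.1667
Deviations: 4.1667, -11.8333, 8.1667, 0.1667, 5.1667, -5.8333
Σ_{t=1}^{4}(z_t−z̄)(z_{t+2}−z̄) = 73.2778
γ_2 = 73.2778 / 6 = 12.213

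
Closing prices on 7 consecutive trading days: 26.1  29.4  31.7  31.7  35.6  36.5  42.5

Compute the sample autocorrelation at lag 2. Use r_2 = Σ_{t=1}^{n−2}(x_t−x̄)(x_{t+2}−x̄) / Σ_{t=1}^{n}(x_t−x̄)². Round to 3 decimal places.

Mean x̄ = (26.1 + 29.4 + 31.7 + 31.7 + 35.6 + 36.5 + 42.5)/7 = 33.3571
Numerator Σ_{t=1}^{5}(x_t−x̄)(x_{t+2}−x̄) = 30.1649
Denominator Σ(x_t−x̄)² = 172.3171
r_2 = 30.1649 / 172.3171 = 0.175

0.175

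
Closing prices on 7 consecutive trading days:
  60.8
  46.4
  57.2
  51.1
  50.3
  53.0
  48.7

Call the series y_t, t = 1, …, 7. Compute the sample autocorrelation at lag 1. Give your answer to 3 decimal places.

Mean ȳ = (60.8 + 46.4 + 57.2 + 51.1 + 50.3 + 53.0 + 48.7)/7 = 52.5000
Deviations from mean: 8.3000, -6.1000, 4.7000, -1.4000, -2.2000, 0.5000, -3.8000
Numerator Σ_{t=1}^{6}(y_t−ȳ)(y_{t+1}−ȳ) = -85.8000
Denominator Σ(y_t−ȳ)² = 149.6800
r_1 = -85.8000 / 149.6800 = -0.573

-0.573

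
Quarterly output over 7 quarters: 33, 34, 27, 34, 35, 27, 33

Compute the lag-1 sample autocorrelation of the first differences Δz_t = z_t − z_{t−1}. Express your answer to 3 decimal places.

-0.525

First differences Δz: 1, -7, 7, 1, -8, 6
Mean of differences = 0.0000
Numerator Σ(Δz_t−Δz̄)(Δz_{t+1}−Δz̄) = -105.0000
Denominator Σ(Δz_t−Δz̄)² = 200.0000
r_1(Δz) = -105.0000 / 200.0000 = -0.525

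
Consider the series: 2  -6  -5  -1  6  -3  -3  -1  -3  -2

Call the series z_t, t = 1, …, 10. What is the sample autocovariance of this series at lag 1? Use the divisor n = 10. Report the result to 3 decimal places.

Mean z̄ = (2 − 6 − 5 − 1 + 6 − 3 − 3 − 1 − 3 − 2)/10 = -1.6000
Σ_{t=1}^{9}(z_t−z̄)(z_{t+1}−z̄) = -8.1600
γ_1 = -8.1600 / 10 = -0.816

-0.816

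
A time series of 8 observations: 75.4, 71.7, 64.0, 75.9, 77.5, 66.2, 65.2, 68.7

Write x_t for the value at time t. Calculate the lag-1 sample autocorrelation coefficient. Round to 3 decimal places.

Mean x̄ = (75.4 + 71.7 + 64.0 + 75.9 + 77.5 + 66.2 + 65.2 + 68.7)/8 = 70.5750
Deviations from mean: 4.8250, 1.1250, -6.5750, 5.3250, 6.9250, -4.3750, -5.3750, -1.8750
Σ(x_t−x̄)(x_{t+1}−x̄) = (5.4281) + (-7.3969) + (-35.0119) + (36.8756) + (-30.2969) + (23.5156) + (10.0781) = 3.1919
Denominator Σ(x_t−x̄)² = 195.6350
r_1 = 3.1919 / 195.6350 = 0.016

0.016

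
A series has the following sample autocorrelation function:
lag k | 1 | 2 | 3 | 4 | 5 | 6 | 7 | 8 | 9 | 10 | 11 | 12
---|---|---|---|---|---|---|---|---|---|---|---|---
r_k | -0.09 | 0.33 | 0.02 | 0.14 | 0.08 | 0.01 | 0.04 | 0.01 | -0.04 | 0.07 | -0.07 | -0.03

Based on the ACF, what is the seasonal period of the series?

2

The largest autocorrelation is r_2 = 0.33; the remaining lags stay at or below 0.14.
The dominant spike at lag 2 indicates a seasonal period of 2.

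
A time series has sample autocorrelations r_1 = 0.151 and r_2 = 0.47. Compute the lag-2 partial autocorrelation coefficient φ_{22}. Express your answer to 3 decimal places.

φ_{22} = (r_2 − r_1²) / (1 − r_1²)
r_1² = (0.151)² = 0.022801
Numerator = 0.47 − 0.0228 = 0.4472; denominator = 1 − 0.0228 = 0.9772
φ_{22} = 0.4472 / 0.9772 = 0.458

0.458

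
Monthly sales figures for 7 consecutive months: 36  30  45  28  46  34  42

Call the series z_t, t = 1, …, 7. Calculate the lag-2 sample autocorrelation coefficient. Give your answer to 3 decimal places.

Mean z̄ = (36 + 30 + 45 + 28 + 46 + 34 + 42)/7 = 37.2857
Numerator Σ_{t=1}^{5}(z_t−z̄)(z_{t+2}−z̄) = 196.5510
Denominator Σ(z_t−z̄)² = 309.4286
r_2 = 196.5510 / 309.4286 = 0.635

0.635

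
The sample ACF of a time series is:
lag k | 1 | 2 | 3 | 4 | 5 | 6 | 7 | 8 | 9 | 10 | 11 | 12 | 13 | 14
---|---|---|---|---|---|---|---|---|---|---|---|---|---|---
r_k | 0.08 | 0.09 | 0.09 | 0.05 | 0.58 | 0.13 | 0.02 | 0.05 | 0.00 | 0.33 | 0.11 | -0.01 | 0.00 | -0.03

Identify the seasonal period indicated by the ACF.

5

The largest autocorrelation is r_5 = 0.58, with a weaker echo at lag 10 (0.33); the remaining lags stay at or below 0.13.
The dominant spike at lag 5 indicates a seasonal period of 5.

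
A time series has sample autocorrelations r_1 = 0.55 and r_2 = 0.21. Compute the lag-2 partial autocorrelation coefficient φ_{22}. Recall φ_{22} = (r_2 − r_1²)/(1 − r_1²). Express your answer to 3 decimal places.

-0.133

φ_{22} = (r_2 − r_1²) / (1 − r_1²)
r_1² = (0.55)² = 0.3025
Numerator = 0.21 − 0.3025 = -0.0925; denominator = 1 − 0.3025 = 0.6975
φ_{22} = -0.0925 / 0.6975 = -0.133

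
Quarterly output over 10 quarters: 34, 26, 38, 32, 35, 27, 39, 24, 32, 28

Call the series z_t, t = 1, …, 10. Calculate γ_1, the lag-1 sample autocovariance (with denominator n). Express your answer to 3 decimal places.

-15.575

Mean z̄ = (34 + 26 + 38 + 32 + 35 + 27 + 39 + 24 + 32 + 28)/10 = 31.5000
Σ_{t=1}^{9}(z_t−z̄)(z_{t+1}−z̄) = -155.7500
γ_1 = -155.7500 / 10 = -15.575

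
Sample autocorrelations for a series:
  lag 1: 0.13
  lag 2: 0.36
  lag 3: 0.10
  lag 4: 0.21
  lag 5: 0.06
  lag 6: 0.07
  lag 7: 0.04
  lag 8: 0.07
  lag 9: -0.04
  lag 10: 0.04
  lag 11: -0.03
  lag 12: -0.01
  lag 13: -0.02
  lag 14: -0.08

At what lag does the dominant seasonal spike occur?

The largest autocorrelation is r_2 = 0.36, with a weaker echo at lag 4 (0.21); the remaining lags stay at or below 0.13.
The dominant spike at lag 2 indicates a seasonal period of 2.

2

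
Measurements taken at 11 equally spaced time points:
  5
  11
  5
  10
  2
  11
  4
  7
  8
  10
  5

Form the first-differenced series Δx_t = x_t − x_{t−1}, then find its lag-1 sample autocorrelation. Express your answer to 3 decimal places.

First differences Δx: 6, -6, 5, -8, 9, -7, 3, 1, 2, -5
Mean of differences = 0.0000
Numerator Σ(Δx_t−Δx̄)(Δx_{t+1}−Δx̄) = -267.0000
Denominator Σ(Δx_t−Δx̄)² = 330.0000
r_1(Δx) = -267.0000 / 330.0000 = -0.809

-0.809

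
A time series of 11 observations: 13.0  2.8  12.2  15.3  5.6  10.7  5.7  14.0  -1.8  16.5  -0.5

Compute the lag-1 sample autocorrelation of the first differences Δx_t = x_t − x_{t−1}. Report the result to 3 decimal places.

-0.730

First differences Δx: -10.2, 9.4, 3.1, -9.7, 5.1, -5.0, 8.3, -15.8, 18.3, -17.0
Mean of differences = -1.3500
Numerator Σ(Δx_t−Δx̄)(Δx_{t+1}−Δx̄) = -927.9875
Denominator Σ(Δx_t−Δx̄)² = 1271.3050
r_1(Δx) = -927.9875 / 1271.3050 = -0.730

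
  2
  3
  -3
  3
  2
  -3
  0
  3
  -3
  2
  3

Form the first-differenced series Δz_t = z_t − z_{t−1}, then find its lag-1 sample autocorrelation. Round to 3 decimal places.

First differences Δz: 1, -6, 6, -1, -5, 3, 3, -6, 5, 1
Mean of differences = 0.1000
Numerator Σ(Δz_t−Δz̄)(Δz_{t+1}−Δz̄) = -91.9100
Denominator Σ(Δz_t−Δz̄)² = 178.9000
r_1(Δz) = -91.9100 / 178.9000 = -0.514

-0.514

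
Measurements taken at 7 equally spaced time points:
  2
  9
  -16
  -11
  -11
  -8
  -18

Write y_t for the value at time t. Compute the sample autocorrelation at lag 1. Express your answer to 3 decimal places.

Mean ȳ = (2 + 9 − 16 − 11 − 11 − 8 − 18)/7 = -7.5714
Σ(y_t−ȳ)(y_{t+1}−ȳ) = (158.6122) + (-139.6735) + (28.8980) + (11.7551) + (1.4694) + (4.4694) = 65.5306
Denominator Σ(y_t−ȳ)² = 569.7143
r_1 = 65.5306 / 569.7143 = 0.115

0.115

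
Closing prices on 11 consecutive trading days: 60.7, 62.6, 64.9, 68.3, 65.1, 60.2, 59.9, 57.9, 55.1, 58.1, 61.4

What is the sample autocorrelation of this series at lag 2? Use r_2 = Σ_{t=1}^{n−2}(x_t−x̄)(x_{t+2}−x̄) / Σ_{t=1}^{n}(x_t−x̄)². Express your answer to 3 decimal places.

Mean x̄ = (60.7 + 62.6 + 64.9 + 68.3 + 65.1 + 60.2 + 59.9 + 57.9 + 55.1 + 58.1 + 61.4)/11 = 61.2909
Numerator Σ_{t=1}^{9}(x_t−x̄)(x_{t+2}−x̄) = 30.3007
Denominator Σ(x_t−x̄)² = 141.8691
r_2 = 30.3007 / 141.8691 = 0.214

0.214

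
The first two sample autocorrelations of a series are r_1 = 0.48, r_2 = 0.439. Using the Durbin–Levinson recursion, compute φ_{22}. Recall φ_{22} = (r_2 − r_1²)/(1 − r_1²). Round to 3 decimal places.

0.271

φ_{22} = (r_2 − r_1²) / (1 − r_1²)
r_1² = (0.48)² = 0.2304
Numerator = 0.439 − 0.2304 = 0.2086; denominator = 1 − 0.2304 = 0.7696
φ_{22} = 0.2086 / 0.7696 = 0.271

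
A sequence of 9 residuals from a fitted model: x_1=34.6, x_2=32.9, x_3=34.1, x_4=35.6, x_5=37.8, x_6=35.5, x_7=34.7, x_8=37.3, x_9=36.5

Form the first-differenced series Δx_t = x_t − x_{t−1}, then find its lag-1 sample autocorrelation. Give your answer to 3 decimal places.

-0.223

First differences Δx: -1.7, 1.2, 1.5, 2.2, -2.3, -0.8, 2.6, -0.8
Mean of differences = 0.2375
Numerator Σ(Δx_t−Δx̄)(Δx_{t+1}−Δx̄) = -5.4214
Denominator Σ(Δx_t−Δx̄)² = 24.2988
r_1(Δx) = -5.4214 / 24.2988 = -0.223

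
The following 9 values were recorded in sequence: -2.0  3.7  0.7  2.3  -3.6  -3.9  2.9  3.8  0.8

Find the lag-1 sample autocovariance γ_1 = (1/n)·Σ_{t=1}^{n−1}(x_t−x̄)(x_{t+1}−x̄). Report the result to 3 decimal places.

0.217

Mean x̄ = (-2.0 + 3.7 + 0.7 + 2.3 − 3.6 − 3.9 + 2.9 + 3.8 + 0.8)/9 = 0.5222
Σ_{t=1}^{8}(x_t−x̄)(x_{t+1}−x̄) = 1.9562
γ_1 = 1.9562 / 9 = 0.217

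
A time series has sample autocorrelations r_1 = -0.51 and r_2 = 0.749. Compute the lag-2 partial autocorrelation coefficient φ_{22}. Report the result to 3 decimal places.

φ_{22} = (r_2 − r_1²) / (1 − r_1²)
r_1² = (-0.51)² = 0.2601
Numerator = 0.749 − 0.2601 = 0.4889; denominator = 1 − 0.2601 = 0.7399
φ_{22} = 0.4889 / 0.7399 = 0.661

0.661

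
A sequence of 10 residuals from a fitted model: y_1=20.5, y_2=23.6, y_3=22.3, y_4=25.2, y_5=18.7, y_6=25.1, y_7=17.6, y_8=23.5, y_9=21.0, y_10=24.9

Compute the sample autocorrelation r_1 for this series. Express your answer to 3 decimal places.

Mean ȳ = (20.5 + 23.6 + 22.3 + 25.2 + 18.7 + 25.1 + 17.6 + 23.5 + 21.0 + 24.9)/10 = 22.2400
Numerator Σ_{t=1}^{9}(y_t−ȳ)(y_{t+1}−ȳ) = -46.6876
Denominator Σ(y_t−ȳ)² = 66.0840
r_1 = -46.6876 / 66.0840 = -0.706

-0.706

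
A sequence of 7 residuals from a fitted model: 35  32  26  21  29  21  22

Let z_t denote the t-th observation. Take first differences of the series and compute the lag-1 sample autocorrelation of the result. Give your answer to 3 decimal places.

First differences Δz: -3, -6, -5, 8, -8, 1
Mean of differences = -2.1667
Numerator Σ(Δz_t−Δz̄)(Δz_{t+1}−Δz̄) = -92.5278
Denominator Σ(Δz_t−Δz̄)² = 170.8333
r_1(Δz) = -92.5278 / 170.8333 = -0.542

-0.542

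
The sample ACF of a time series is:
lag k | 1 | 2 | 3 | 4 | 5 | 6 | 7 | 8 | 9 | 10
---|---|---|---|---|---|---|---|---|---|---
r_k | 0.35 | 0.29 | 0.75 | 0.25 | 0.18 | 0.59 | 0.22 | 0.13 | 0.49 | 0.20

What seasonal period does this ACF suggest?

The largest autocorrelation is r_3 = 0.75, with weaker echoes at lags 6 (0.59) and 9 (0.49); the remaining lags stay at or below 0.35. The elevated value at lag 1 (0.35), dropping to 0.29 at lag 2, reflects decaying short-term dependence rather than seasonality.
The dominant spike at lag 3 indicates a seasonal period of 3.

3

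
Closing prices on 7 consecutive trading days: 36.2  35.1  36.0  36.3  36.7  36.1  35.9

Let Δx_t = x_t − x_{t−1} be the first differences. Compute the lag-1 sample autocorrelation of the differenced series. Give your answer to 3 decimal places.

First differences Δx: -1.1, 0.9, 0.3, 0.4, -0.6, -0.2
Mean of differences = -0.0500
Numerator Σ(Δx_t−Δx̄)(Δx_{t+1}−Δx̄) = -0.6725
Denominator Σ(Δx_t−Δx̄)² = 2.6550
r_1(Δx) = -0.6725 / 2.6550 = -0.253

-0.253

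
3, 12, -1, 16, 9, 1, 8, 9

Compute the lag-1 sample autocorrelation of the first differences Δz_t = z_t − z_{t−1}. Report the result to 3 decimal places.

-0.642

First differences Δz: 9, -13, 17, -7, -8, 7, 1
Mean of differences = 0.8571
Numerator Σ(Δz_t−Δz̄)(Δz_{t+1}−Δz̄) = -447.3061
Denominator Σ(Δz_t−Δz̄)² = 696.8571
r_1(Δz) = -447.3061 / 696.8571 = -0.642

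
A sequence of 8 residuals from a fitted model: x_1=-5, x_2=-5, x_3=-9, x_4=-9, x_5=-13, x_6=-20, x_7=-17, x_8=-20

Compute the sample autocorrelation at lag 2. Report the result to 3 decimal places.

0.308

Mean x̄ = (-5 − 5 − 9 − 9 − 13 − 20 − 17 − 20)/8 = -12.2500
Numerator Σ_{t=1}^{6}(x_t−x̄)(x_{t+2}−x̄) = 83.1250
Denominator Σ(x_t−x̄)² = 269.5000
r_2 = 83.1250 / 269.5000 = 0.308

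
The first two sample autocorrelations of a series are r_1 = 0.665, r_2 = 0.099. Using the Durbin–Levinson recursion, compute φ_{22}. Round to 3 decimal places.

-0.615

φ_{22} = (r_2 − r_1²) / (1 − r_1²)
r_1² = (0.665)² = 0.442225
Numerator = 0.099 − 0.4422 = -0.3432; denominator = 1 − 0.4422 = 0.5578
φ_{22} = -0.3432 / 0.5578 = -0.615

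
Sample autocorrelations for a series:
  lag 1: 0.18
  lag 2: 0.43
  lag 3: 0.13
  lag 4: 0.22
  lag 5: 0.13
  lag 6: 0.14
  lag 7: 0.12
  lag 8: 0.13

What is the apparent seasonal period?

2

The largest autocorrelation is r_2 = 0.43, with a weaker echo at lag 4 (0.22); the remaining lags stay at or below 0.18.
The dominant spike at lag 2 indicates a seasonal period of 2.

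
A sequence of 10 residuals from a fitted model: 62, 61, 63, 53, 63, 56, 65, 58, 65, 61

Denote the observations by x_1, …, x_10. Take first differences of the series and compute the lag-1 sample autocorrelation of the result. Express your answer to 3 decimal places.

First differences Δx: -1, 2, -10, 10, -7, 9, -7, 7, -4
Mean of differences = -0.1111
Numerator Σ(Δx_t−Δx̄)(Δx_{t+1}−Δx̄) = -394.5679
Denominator Σ(Δx_t−Δx̄)² = 448.8889
r_1(Δx) = -394.5679 / 448.8889 = -0.879

-0.879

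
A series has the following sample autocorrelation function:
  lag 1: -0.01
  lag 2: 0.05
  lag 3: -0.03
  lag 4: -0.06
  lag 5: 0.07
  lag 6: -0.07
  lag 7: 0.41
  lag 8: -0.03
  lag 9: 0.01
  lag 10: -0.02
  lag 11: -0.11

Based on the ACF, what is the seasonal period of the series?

7

The largest autocorrelation is r_7 = 0.41; the remaining lags stay at or below 0.07.
The dominant spike at lag 7 indicates a seasonal period of 7.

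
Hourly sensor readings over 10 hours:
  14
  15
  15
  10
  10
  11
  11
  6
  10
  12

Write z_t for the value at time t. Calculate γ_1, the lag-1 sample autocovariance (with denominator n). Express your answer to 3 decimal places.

2.884

Mean z̄ = (14 + 15 + 15 + 10 + 10 + 11 + 11 + 6 + 10 + 12)/10 = 11.4000
Σ_{t=1}^{9}(z_t−z̄)(z_{t+1}−z̄) = 28.8400
γ_1 = 28.8400 / 10 = 2.884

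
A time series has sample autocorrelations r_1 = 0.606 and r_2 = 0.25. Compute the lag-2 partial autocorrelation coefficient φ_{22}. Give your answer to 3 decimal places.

-0.185

φ_{22} = (r_2 − r_1²) / (1 − r_1²)
r_1² = (0.606)² = 0.367236
Numerator = 0.25 − 0.3672 = -0.1172; denominator = 1 − 0.3672 = 0.6328
φ_{22} = -0.1172 / 0.6328 = -0.185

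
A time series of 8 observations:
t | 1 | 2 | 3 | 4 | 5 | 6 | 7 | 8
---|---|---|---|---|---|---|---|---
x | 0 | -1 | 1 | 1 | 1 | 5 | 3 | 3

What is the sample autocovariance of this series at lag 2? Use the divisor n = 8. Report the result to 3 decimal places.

Mean x̄ = (0 − 1 + 1 + 1 + 1 + 5 + 3 + 3)/8 = 1.6250
Σ_{t=1}^{6}(x_t−x̄)(x_{t+2}−x̄) = 4.7188
γ_2 = 4.7188 / 8 = 0.590

0.590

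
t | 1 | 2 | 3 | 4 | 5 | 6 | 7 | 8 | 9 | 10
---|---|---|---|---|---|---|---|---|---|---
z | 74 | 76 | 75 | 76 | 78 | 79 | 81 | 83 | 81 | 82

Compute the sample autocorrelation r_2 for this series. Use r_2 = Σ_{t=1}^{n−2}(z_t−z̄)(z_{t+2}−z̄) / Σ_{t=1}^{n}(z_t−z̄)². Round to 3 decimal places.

Mean z̄ = (74 + 76 + 75 + 76 + 78 + 79 + 81 + 83 + 81 + 82)/10 = 78.5000
Numerator Σ_{t=1}^{8}(z_t−z̄)(z_{t+2}−z̄) = 45.5000
Denominator Σ(z_t−z̄)² = 90.5000
r_2 = 45.5000 / 90.5000 = 0.503

0.503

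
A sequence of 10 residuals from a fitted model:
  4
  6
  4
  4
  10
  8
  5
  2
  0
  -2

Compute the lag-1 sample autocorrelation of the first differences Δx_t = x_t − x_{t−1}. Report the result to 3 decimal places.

0.065

First differences Δx: 2, -2, 0, 6, -2, -3, -3, -2, -2
Mean of differences = -0.6667
Numerator Σ(Δx_t−Δx̄)(Δx_{t+1}−Δx̄) = 4.5556
Denominator Σ(Δx_t−Δx̄)² = 70.0000
r_1(Δx) = 4.5556 / 70.0000 = 0.065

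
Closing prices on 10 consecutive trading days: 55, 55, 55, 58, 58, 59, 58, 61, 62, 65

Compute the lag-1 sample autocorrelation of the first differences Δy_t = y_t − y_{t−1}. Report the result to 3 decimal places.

First differences Δy: 0, 0, 3, 0, 1, -1, 3, 1, 3
Mean of differences = 1.1111
Numerator Σ(Δy_t−Δȳ)(Δy_{t+1}−Δȳ) = -7.0123
Denominator Σ(Δy_t−Δȳ)² = 18.8889
r_1(Δy) = -7.0123 / 18.8889 = -0.371

-0.371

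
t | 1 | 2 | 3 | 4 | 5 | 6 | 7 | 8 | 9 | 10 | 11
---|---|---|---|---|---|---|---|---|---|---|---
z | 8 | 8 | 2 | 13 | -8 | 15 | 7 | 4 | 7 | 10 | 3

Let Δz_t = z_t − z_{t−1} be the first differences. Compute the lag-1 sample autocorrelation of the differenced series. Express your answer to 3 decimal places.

-0.759

First differences Δz: 0, -6, 11, -21, 23, -8, -3, 3, 3, -7
Mean of differences = -0.5000
Numerator Σ(Δz_t−Δz̄)(Δz_{t+1}−Δz̄) = -960.2500
Denominator Σ(Δz_t−Δz̄)² = 1264.5000
r_1(Δz) = -960.2500 / 1264.5000 = -0.759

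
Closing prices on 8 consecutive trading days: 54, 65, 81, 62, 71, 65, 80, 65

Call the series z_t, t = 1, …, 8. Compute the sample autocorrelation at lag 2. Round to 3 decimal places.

-0.105

Mean z̄ = (54 + 65 + 81 + 62 + 71 + 65 + 80 + 65)/8 = 67.8750
Deviations from mean: -13.8750, -2.8750, 13.1250, -5.8750, 3.1250, -2.8750, 12.1250, -2.8750
Σ(z_t−z̄)(z_{t+2}−z̄) = (-182.1094) + (16.8906) + (41.0156) + (16.8906) + (37.8906) + (8.2656) = -61.1563
Denominator Σ(z_t−z̄)² = 580.8750
r_2 = -61.1563 / 580.8750 = -0.105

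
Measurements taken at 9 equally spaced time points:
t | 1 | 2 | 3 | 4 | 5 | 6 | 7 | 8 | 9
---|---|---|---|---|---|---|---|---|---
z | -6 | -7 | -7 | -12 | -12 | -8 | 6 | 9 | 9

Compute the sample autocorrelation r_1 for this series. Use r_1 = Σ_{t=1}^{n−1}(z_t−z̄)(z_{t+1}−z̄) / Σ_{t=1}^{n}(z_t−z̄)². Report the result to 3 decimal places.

0.663

Mean z̄ = (-6 − 7 − 7 − 12 − 12 − 8 + 6 + 9 + 9)/9 = -3.1111
Numerator Σ_{t=1}^{8}(z_t−z̄)(z_{t+1}−z̄) = 395.8765
Denominator Σ(z_t−z̄)² = 596.8889
r_1 = 395.8765 / 596.8889 = 0.663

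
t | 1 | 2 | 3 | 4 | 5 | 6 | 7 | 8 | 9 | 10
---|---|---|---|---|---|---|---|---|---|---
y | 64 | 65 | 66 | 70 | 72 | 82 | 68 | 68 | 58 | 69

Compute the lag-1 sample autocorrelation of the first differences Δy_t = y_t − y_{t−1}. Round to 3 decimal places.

First differences Δy: 1, 1, 4, 2, 10, -14, 0, -10, 11
Mean of differences = 0.5556
Numerator Σ(Δy_t−Δȳ)(Δy_{t+1}−Δȳ) = -213.4198
Denominator Σ(Δy_t−Δȳ)² = 536.2222
r_1(Δy) = -213.4198 / 536.2222 = -0.398

-0.398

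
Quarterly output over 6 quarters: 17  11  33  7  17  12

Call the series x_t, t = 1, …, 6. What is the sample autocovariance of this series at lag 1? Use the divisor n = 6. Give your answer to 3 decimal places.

-42.782

Mean x̄ = (17 + 11 + 33 + 7 + 17 + 12)/6 = 16.1667
Deviations: 0.8333, -5.1667, 16.8333, -9.1667, 0.8333, -4.1667
Σ_{t=1}^{5}(x_t−x̄)(x_{t+1}−x̄) = -256.6944
γ_1 = -256.6944 / 6 = -42.782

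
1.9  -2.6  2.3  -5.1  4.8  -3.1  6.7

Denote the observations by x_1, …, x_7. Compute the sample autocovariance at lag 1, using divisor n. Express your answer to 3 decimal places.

-11.526

Mean x̄ = (1.9 − 2.6 + 2.3 − 5.1 + 4.8 − 3.1 + 6.7)/7 = 0.7000
Σ_{t=1}^{6}(x_t−x̄)(x_{t+1}−x̄) = -80.6800
γ_1 = -80.6800 / 7 = -11.526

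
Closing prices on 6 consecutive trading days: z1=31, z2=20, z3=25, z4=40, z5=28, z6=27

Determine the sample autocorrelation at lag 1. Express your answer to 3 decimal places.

Mean z̄ = (31 + 20 + 25 + 40 + 28 + 27)/6 = 28.5000
Deviations from mean: 2.5000, -8.5000, -3.5000, 11.5000, -0.5000, -1.5000
Numerator Σ_{t=1}^{5}(z_t−z̄)(z_{t+1}−z̄) = -36.7500
Denominator Σ(z_t−z̄)² = 225.5000
r_1 = -36.7500 / 225.5000 = -0.163

-0.163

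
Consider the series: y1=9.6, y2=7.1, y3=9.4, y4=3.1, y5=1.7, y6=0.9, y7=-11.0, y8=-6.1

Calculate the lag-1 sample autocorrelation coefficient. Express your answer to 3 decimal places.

0.544

Mean ȳ = (9.6 + 7.1 + 9.4 + 3.1 + 1.7 + 0.9 − 11.0 − 6.1)/8 = 1.8375
Deviations from mean: 7.7625, 5.2625, 7.5625, 1.2625, -0.1375, -0.9375, -12.8375, -7.9375
Σ(y_t−ȳ)(y_{t+1}−ȳ) = (40.8502) + (39.7977) + (9.5477) + (-0.1736) + (0.1289) + (12.0352) + (101.8977) = 204.0836
Denominator Σ(y_t−ȳ)² = 375.4388
r_1 = 204.0836 / 375.4388 = 0.544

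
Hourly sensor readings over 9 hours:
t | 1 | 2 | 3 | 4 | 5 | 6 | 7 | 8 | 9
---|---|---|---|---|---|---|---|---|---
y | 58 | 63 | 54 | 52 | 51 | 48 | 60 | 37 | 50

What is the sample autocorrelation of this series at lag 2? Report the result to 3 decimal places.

0.091

Mean ȳ = (58 + 63 + 54 + 52 + 51 + 48 + 60 + 37 + 50)/9 = 52.5556
Σ(y_t−ȳ)(y_{t+2}−ȳ) = (7.8642) + (-5.8025) + (-2.2469) + (2.5309) + (-11.5802) + (70.8642) + (-19.0247) = 42.6049
Denominator Σ(y_t−ȳ)² = 468.2222
r_2 = 42.6049 / 468.2222 = 0.091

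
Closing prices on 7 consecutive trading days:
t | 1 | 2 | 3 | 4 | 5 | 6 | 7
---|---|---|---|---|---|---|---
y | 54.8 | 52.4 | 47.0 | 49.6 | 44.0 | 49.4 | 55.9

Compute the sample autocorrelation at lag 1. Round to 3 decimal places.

0.103

Mean ȳ = (54.8 + 52.4 + 47.0 + 49.6 + 44.0 + 49.4 + 55.9)/7 = 50.4429
Deviations from mean: 4.3571, 1.9571, -3.4429, -0.8429, -6.4429, -1.0429, 5.4571
Numerator Σ_{t=1}^{6}(y_t−ȳ)(y_{t+1}−ȳ) = 11.1496
Denominator Σ(y_t−ȳ)² = 107.7571
r_1 = 11.1496 / 107.7571 = 0.103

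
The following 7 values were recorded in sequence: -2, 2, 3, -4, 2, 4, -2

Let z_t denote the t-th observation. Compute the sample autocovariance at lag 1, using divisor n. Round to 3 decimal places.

-3.026

Mean z̄ = (-2 + 2 + 3 − 4 + 2 + 4 − 2)/7 = 0.4286
Σ_{t=1}^{6}(z_t−z̄)(z_{t+1}−z̄) = -21.1837
γ_1 = -21.1837 / 7 = -3.026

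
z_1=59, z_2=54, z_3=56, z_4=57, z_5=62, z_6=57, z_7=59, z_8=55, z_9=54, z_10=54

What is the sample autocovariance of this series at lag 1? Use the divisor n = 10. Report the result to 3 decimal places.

Mean z̄ = (59 + 54 + 56 + 57 + 62 + 57 + 59 + 55 + 54 + 54)/10 = 56.7000
Σ_{t=1}^{9}(z_t−z̄)(z_{t+1}−z̄) = 7.3100
γ_1 = 7.3100 / 10 = 0.731

0.731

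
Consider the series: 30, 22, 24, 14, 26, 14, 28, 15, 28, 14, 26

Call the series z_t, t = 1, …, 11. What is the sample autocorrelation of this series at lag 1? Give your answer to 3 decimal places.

Mean z̄ = (30 + 22 + 24 + 14 + 26 + 14 + 28 + 15 + 28 + 14 + 26)/11 = 21.9091
Numerator Σ_{t=1}^{10}(z_t−z̄)(z_{t+1}−z̄) = -293.1901
Denominator Σ(z_t−z̄)² = 412.9091
r_1 = -293.1901 / 412.9091 = -0.710

-0.710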